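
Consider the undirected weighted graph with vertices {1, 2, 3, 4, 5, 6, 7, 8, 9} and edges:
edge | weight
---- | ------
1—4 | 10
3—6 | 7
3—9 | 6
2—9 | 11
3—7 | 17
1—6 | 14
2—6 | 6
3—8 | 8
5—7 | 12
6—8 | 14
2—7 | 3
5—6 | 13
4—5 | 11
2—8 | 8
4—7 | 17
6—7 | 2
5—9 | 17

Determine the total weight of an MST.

Prim's algorithm from 8:
Step 1: cheapest edge leaving the tree is 2—8 (8); add 2.
Step 2: cheapest edge leaving the tree is 2—7 (3); add 7.
Step 3: cheapest edge leaving the tree is 6—7 (2); add 6.
Step 4: cheapest edge leaving the tree is 3—6 (7); add 3.
Step 5: cheapest edge leaving the tree is 3—9 (6); add 9.
Step 6: cheapest edge leaving the tree is 5—7 (12); add 5.
Step 7: cheapest edge leaving the tree is 4—5 (11); add 4.
Step 8: cheapest edge leaving the tree is 1—4 (10); add 1.
MST edges: 2—8, 2—7, 6—7, 3—6, 3—9, 5—7, 4—5, 1—4; total weight 8+3+2+7+6+12+11+10 = 59.

59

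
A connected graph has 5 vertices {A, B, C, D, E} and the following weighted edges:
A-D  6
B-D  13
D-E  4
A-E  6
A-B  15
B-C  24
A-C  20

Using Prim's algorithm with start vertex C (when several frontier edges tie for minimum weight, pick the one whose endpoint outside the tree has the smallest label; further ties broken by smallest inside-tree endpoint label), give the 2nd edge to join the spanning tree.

A-D

Grow the tree from C using Prim:
Step 1: cheapest edge leaving the tree is A-C (20); add A.
Step 2: cheapest edge leaving the tree is A-D (6); add D.
Step 3: cheapest edge leaving the tree is D-E (4); add E.
Step 4: cheapest edge leaving the tree is B-D (13); add B.
The 2nd edge added is A-D.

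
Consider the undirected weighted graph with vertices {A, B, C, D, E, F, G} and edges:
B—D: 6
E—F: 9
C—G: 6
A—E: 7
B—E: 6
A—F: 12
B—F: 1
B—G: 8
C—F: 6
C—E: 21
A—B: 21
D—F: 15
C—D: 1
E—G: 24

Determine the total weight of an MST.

27

Sort edges by weight, then run Kruskal:
B—F (1): add — endpoints in different components.
C—D (1): add — endpoints in different components.
B—D (6): add — endpoints in different components.
B—E (6): add — endpoints in different components.
C—F (6): skip — C and F already connected.
C—G (6): add — endpoints in different components.
A—E (7): add — endpoints in different components.
MST edges: B—F, C—D, B—D, B—E, C—G, A—E; total weight 1+1+6+6+6+7 = 27.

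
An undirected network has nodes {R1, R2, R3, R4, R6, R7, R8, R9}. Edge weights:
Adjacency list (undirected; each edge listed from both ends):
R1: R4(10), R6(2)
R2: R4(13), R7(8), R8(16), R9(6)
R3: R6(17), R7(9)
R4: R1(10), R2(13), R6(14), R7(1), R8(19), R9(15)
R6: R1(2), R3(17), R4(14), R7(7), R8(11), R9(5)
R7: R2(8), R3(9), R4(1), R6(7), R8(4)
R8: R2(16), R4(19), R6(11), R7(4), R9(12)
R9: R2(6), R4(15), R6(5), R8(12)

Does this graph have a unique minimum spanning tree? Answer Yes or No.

Yes

Kruskal's algorithm — process edges by increasing weight (ties by edge label):
R4—R7 (1): add — endpoints in different components.
R1—R6 (2): add — endpoints in different components.
R7—R8 (4): add — endpoints in different components.
R6—R9 (5): add — endpoints in different components.
R2—R9 (6): add — endpoints in different components.
R6—R7 (7): add — endpoints in different components.
R2—R7 (8): skip — R7 and R2 already connected.
R3—R7 (9): add — endpoints in different components.
Every non-tree edge has weight strictly greater than the heaviest edge on the tree path between its endpoints, so the MST is unique.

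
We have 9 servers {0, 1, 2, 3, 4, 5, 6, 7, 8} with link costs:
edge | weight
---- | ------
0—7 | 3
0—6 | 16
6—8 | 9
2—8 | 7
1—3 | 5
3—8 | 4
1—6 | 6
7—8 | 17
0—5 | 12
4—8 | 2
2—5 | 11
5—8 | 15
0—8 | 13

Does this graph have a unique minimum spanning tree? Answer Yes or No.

Yes

Sort edges by weight, then run Kruskal:
4—8 (2): add — endpoints in different components.
0—7 (3): add — endpoints in different components.
3—8 (4): add — endpoints in different components.
1—3 (5): add — endpoints in different components.
1—6 (6): add — endpoints in different components.
2—8 (7): add — endpoints in different components.
6—8 (9): skip — 6 and 8 already connected.
2—5 (11): add — endpoints in different components.
0—5 (12): add — endpoints in different components.
Every non-tree edge has weight strictly greater than the heaviest edge on the tree path between its endpoints, so the MST is unique.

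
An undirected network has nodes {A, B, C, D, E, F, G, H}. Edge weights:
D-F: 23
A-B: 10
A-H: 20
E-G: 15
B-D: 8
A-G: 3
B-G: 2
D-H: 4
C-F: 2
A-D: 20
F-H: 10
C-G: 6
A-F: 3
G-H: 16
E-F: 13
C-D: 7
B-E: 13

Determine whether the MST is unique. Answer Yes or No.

No

Sort edges by weight, then run Kruskal:
B-G (2): add — endpoints in different components.
C-F (2): add — endpoints in different components.
A-F (3): add — endpoints in different components.
A-G (3): add — endpoints in different components.
D-H (4): add — endpoints in different components.
C-G (6): skip — C and G already connected.
C-D (7): add — endpoints in different components.
B-D (8): skip — B and D already connected.
A-B (10): skip — A and B already connected.
F-H (10): skip — F and H already connected.
B-E (13): add — endpoints in different components.
Non-tree edge E-F has weight 13, equal to the heaviest edge on its tree cycle — swapping gives another MST of the same weight. Not unique.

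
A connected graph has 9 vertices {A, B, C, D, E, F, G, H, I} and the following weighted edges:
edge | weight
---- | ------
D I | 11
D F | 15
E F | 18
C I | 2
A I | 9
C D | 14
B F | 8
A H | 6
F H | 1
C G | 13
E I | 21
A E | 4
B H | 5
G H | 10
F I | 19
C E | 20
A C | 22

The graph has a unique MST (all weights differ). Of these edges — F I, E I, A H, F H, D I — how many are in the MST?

3

Kruskal's algorithm — process edges by increasing weight (ties by edge label):
F H (1): add — endpoints in different components.
C I (2): add — endpoints in different components.
A E (4): add — endpoints in different components.
B H (5): add — endpoints in different components.
A H (6): add — endpoints in different components.
B F (8): skip — B and F already connected.
A I (9): add — endpoints in different components.
G H (10): add — endpoints in different components.
D I (11): add — endpoints in different components.
MST edge set: {F H, C I, A E, B H, A H, A I, G H, D I}.
Of the listed edges, {A H, F H, D I} are in the MST → 3.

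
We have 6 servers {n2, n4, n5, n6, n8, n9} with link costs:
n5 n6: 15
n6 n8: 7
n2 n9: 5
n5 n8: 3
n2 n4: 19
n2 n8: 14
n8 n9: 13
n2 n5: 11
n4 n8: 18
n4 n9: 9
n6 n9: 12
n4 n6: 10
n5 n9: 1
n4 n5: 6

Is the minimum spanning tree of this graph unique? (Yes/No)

Yes

Kruskal: consider edges lightest-first.
n5 n9 (1): add. Components now {n2} {n6} {n4} {n8} {n5,n9}
n5 n8 (3): add. Components now {n2} {n6} {n4} {n5,n8,n9}
n2 n9 (5): add. Components now {n2,n5,n8,n9} {n6} {n4}
n4 n5 (6): add. Components now {n2,n4,n5,n8,n9} {n6}
n6 n8 (7): add. Components now {n2,n4,n5,n6,n8,n9}
Every non-tree edge has weight strictly greater than the heaviest edge on the tree path between its endpoints, so the MST is unique.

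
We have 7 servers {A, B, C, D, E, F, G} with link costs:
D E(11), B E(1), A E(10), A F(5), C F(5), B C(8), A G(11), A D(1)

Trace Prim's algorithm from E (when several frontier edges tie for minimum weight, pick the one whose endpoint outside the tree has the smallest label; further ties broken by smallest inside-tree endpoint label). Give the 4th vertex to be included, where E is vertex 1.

Prim's algorithm from E:
Step 1: cheapest edge leaving the tree is B E (1); add B.
Step 2: cheapest edge leaving the tree is B C (8); add C.
Step 3: cheapest edge leaving the tree is C F (5); add F.
Step 4: cheapest edge leaving the tree is A F (5); add A.
Step 5: cheapest edge leaving the tree is A D (1); add D.
Step 6: cheapest edge leaving the tree is A G (11); add G.
Vertex order: E, B, C, F, A, D, G. The 4th vertex is F.

F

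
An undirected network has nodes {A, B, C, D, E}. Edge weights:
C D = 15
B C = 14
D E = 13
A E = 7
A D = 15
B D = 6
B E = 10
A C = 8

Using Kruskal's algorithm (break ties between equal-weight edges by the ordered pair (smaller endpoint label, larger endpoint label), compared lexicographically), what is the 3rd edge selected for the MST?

Kruskal: consider edges lightest-first.
B D (6): add. Components now {A} {B,D} {C} {E}
A E (7): add. Components now {A,E} {B,D} {C}
A C (8): add. Components now {A,C,E} {B,D}
B E (10): add. Components now {A,B,C,D,E}
The 3rd edge added is A C.

A-C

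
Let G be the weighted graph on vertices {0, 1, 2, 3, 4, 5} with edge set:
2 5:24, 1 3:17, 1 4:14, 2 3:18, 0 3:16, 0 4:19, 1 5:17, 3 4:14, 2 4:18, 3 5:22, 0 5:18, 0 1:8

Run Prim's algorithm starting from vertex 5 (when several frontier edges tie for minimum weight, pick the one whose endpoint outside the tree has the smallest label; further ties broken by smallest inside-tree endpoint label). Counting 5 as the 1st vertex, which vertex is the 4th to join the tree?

4

Grow the tree from 5 using Prim:
Step 1: cheapest edge leaving the tree is 1 5 (17); add 1.
Step 2: cheapest edge leaving the tree is 0 1 (8); add 0.
Step 3: cheapest edge leaving the tree is 1 4 (14); add 4.
Step 4: cheapest edge leaving the tree is 3 4 (14); add 3.
Step 5: cheapest edge leaving the tree is 2 3 (18); add 2.
Vertex order: 5, 1, 0, 4, 3, 2. The 4th vertex is 4.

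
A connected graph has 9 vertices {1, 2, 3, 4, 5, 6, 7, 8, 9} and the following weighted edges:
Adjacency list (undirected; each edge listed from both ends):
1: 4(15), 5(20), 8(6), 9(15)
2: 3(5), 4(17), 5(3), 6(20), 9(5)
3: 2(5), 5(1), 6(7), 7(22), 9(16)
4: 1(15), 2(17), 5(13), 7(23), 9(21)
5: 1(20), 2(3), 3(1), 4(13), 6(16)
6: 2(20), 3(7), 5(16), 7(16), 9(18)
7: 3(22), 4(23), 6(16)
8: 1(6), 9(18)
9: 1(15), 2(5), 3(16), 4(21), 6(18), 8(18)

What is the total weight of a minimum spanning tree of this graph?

66

Prim, starting at 8.
Step 1: cheapest edge leaving the tree is 1—8 (6); add 1.
Step 2: cheapest edge leaving the tree is 1—4 (15); add 4.
Step 3: cheapest edge leaving the tree is 4—5 (13); add 5.
Step 4: cheapest edge leaving the tree is 3—5 (1); add 3.
Step 5: cheapest edge leaving the tree is 2—5 (3); add 2.
Step 6: cheapest edge leaving the tree is 2—9 (5); add 9.
Step 7: cheapest edge leaving the tree is 3—6 (7); add 6.
Step 8: cheapest edge leaving the tree is 6—7 (16); add 7.
MST edges: 1—8, 1—4, 4—5, 3—5, 2—5, 2—9, 3—6, 6—7; total weight 6+15+13+1+3+5+7+16 = 66.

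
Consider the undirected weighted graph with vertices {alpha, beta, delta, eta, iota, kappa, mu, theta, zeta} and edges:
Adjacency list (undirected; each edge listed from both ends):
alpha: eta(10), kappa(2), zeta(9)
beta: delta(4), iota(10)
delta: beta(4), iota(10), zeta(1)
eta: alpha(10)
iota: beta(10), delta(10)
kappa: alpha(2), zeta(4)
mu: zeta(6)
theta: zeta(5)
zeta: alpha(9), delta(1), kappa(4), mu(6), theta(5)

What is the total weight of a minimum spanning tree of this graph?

Prim, starting at alpha.
Step 1: frontier [alpha–kappa 2, alpha–zeta 9, alpha–eta 10] → take alpha–kappa (2); add kappa.
Step 2: frontier [alpha–zeta 9, alpha–eta 10, kappa–zeta 4] → take kappa–zeta (4); add zeta.
Step 3: frontier [alpha–eta 10, delta–zeta 1, theta–zeta 5, mu–zeta 6] → take delta–zeta (1); add delta.
Step 4: frontier [alpha–eta 10, beta–delta 4, delta–iota 10, theta–zeta 5, mu–zeta 6] → take beta–delta (4); add beta.
Step 5: frontier [alpha–eta 10, beta–iota 10, delta–iota 10, theta–zeta 5, mu–zeta 6] → take theta–zeta (5); add theta.
Step 6: frontier [alpha–eta 10, beta–iota 10, delta–iota 10, mu–zeta 6] → take mu–zeta (6); add mu.
Step 7: frontier [alpha–eta 10, beta–iota 10, delta–iota 10] → take alpha–eta (10); add eta.
Step 8: frontier [beta–iota 10, delta–iota 10] → take beta–iota (10); add iota.
MST edges: alpha–kappa, kappa–zeta, delta–zeta, beta–delta, theta–zeta, mu–zeta, alpha–eta, beta–iota; total weight 2+4+1+4+5+6+10+10 = 42.

42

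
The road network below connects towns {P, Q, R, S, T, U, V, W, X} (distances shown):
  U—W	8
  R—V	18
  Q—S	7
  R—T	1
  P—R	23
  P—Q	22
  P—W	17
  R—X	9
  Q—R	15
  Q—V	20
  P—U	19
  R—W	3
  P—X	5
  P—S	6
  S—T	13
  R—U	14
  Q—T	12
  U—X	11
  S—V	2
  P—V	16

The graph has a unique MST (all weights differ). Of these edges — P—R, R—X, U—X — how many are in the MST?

1

Kruskal: consider edges lightest-first.
R—T (1): add — endpoints in different components.
S—V (2): add — endpoints in different components.
R—W (3): add — endpoints in different components.
P—X (5): add — endpoints in different components.
P—S (6): add — endpoints in different components.
Q—S (7): add — endpoints in different components.
U—W (8): add — endpoints in different components.
R—X (9): add — endpoints in different components.
MST edge set: {R—T, S—V, R—W, P—X, P—S, Q—S, U—W, R—X}.
Of the listed edges, {R—X} are in the MST → 1.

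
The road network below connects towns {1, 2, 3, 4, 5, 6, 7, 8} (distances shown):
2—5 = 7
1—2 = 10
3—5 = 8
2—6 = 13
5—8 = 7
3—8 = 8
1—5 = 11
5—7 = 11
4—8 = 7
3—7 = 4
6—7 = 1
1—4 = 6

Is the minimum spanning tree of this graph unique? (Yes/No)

Kruskal's algorithm — process edges by increasing weight (ties by edge label):
6—7 (1): add — endpoints in different components.
3—7 (4): add — endpoints in different components.
1—4 (6): add — endpoints in different components.
2—5 (7): add — endpoints in different components.
4—8 (7): add — endpoints in different components.
5—8 (7): add — endpoints in different components.
3—5 (8): add — endpoints in different components.
Non-tree edge 3—8 has weight 8, equal to the heaviest edge on its tree cycle — swapping gives another MST of the same weight. Not unique.

No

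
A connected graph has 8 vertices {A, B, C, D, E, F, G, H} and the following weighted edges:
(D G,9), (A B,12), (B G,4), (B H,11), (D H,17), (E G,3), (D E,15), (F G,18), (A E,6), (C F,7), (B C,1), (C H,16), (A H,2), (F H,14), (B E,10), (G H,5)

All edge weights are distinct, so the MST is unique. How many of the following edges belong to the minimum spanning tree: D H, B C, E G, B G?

3

Sort edges by weight, then run Kruskal:
B C (1): add — endpoints in different components.
A H (2): add — endpoints in different components.
E G (3): add — endpoints in different components.
B G (4): add — endpoints in different components.
G H (5): add — endpoints in different components.
A E (6): skip — A and E already connected.
C F (7): add — endpoints in different components.
D G (9): add — endpoints in different components.
MST edge set: {B C, A H, E G, B G, G H, C F, D G}.
Of the listed edges, {B C, E G, B G} are in the MST → 3.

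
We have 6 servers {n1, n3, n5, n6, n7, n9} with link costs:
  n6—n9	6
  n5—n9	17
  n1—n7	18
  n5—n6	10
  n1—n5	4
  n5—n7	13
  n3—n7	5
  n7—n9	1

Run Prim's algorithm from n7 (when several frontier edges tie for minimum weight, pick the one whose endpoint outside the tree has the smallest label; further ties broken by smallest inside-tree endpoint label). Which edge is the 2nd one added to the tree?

Grow the tree from n7 using Prim:
Step 1: cheapest edge leaving the tree is n7—n9 (1); add n9.
Step 2: cheapest edge leaving the tree is n3—n7 (5); add n3.
Step 3: cheapest edge leaving the tree is n6—n9 (6); add n6.
Step 4: cheapest edge leaving the tree is n5—n6 (10); add n5.
Step 5: cheapest edge leaving the tree is n1—n5 (4); add n1.
The 2nd edge added is n3—n7.

n3-n7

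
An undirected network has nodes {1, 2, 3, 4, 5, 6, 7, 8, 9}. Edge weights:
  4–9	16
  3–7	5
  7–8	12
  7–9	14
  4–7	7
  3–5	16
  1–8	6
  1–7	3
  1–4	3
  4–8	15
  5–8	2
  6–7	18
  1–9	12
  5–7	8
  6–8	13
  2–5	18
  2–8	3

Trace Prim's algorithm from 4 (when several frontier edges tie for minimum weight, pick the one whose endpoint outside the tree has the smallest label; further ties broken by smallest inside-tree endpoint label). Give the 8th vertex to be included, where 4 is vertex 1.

Prim's algorithm from 4:
Step 1: cheapest edge leaving the tree is 1–4 (3); add 1.
Step 2: cheapest edge leaving the tree is 1–7 (3); add 7.
Step 3: cheapest edge leaving the tree is 3–7 (5); add 3.
Step 4: cheapest edge leaving the tree is 1–8 (6); add 8.
Step 5: cheapest edge leaving the tree is 5–8 (2); add 5.
Step 6: cheapest edge leaving the tree is 2–8 (3); add 2.
Step 7: cheapest edge leaving the tree is 1–9 (12); add 9.
Step 8: cheapest edge leaving the tree is 6–8 (13); add 6.
Vertex order: 4, 1, 7, 3, 8, 5, 2, 9, 6. The 8th vertex is 9.

9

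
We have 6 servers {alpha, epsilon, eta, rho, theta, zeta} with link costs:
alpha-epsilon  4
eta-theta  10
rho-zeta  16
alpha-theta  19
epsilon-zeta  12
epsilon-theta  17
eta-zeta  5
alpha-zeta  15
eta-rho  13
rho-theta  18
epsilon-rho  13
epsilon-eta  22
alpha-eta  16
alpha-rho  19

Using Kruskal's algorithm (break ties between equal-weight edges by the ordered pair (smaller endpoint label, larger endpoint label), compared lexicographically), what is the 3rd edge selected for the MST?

eta-theta

Sort edges by weight, then run Kruskal:
alpha-epsilon (4): add. Components now {alpha,epsilon} {theta} {rho} {eta} {zeta}
eta-zeta (5): add. Components now {alpha,epsilon} {theta} {rho} {eta,zeta}
eta-theta (10): add. Components now {alpha,epsilon} {eta,theta,zeta} {rho}
epsilon-zeta (12): add. Components now {alpha,epsilon,eta,theta,zeta} {rho}
epsilon-rho (13): add. Components now {alpha,epsilon,eta,rho,theta,zeta}
The 3rd edge added is eta-theta.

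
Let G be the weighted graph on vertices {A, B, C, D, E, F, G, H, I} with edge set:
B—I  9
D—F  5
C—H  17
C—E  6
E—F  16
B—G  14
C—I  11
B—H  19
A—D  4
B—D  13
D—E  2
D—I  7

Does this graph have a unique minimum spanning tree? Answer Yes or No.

Yes

Sort edges by weight, then run Kruskal:
D—E (2): add — endpoints in different components.
A—D (4): add — endpoints in different components.
D—F (5): add — endpoints in different components.
C—E (6): add — endpoints in different components.
D—I (7): add — endpoints in different components.
B—I (9): add — endpoints in different components.
C—I (11): skip — C and I already connected.
B—D (13): skip — B and D already connected.
B—G (14): add — endpoints in different components.
E—F (16): skip — E and F already connected.
C—H (17): add — endpoints in different components.
Every non-tree edge has weight strictly greater than the heaviest edge on the tree path between its endpoints, so the MST is unique.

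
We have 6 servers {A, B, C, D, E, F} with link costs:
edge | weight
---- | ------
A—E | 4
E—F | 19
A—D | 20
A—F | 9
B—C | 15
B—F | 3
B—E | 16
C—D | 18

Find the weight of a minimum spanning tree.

49

Sort edges by weight, then run Kruskal:
B—F (3): add — endpoints in different components.
A—E (4): add — endpoints in different components.
A—F (9): add — endpoints in different components.
B—C (15): add — endpoints in different components.
B—E (16): skip — B and E already connected.
C—D (18): add — endpoints in different components.
MST edges: B—F, A—E, A—F, B—C, C—D; total weight 3+4+9+15+18 = 49.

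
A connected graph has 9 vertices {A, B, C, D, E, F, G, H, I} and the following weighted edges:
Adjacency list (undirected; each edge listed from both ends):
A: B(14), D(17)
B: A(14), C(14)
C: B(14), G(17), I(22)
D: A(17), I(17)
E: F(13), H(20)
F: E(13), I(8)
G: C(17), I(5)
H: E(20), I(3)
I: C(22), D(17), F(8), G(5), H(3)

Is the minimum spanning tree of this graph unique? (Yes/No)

No

Sort edges by weight, then run Kruskal:
H—I (3): add — endpoints in different components.
G—I (5): add — endpoints in different components.
F—I (8): add — endpoints in different components.
E—F (13): add — endpoints in different components.
A—B (14): add — endpoints in different components.
B—C (14): add — endpoints in different components.
A—D (17): add — endpoints in different components.
C—G (17): add — endpoints in different components.
Non-tree edge D—I has weight 17, equal to the heaviest edge on its tree cycle — swapping gives another MST of the same weight. Not unique.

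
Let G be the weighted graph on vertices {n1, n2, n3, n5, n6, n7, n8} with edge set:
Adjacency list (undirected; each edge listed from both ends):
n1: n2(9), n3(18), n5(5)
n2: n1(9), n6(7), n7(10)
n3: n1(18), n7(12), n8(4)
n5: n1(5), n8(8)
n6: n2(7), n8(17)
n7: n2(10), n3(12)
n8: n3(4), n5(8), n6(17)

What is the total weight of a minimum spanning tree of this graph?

Sort edges by weight, then run Kruskal:
n3–n8 (4): add. Components now {n3,n8} {n5} {n2} {n1} {n7} {n6}
n1–n5 (5): add. Components now {n3,n8} {n1,n5} {n2} {n7} {n6}
n2–n6 (7): add. Components now {n3,n8} {n1,n5} {n2,n6} {n7}
n5–n8 (8): add. Components now {n1,n3,n5,n8} {n2,n6} {n7}
n1–n2 (9): add. Components now {n1,n2,n3,n5,n6,n8} {n7}
n2–n7 (10): add. Components now {n1,n2,n3,n5,n6,n7,n8}
MST edges: n3–n8, n1–n5, n2–n6, n5–n8, n1–n2, n2–n7; total weight 4+5+7+8+9+10 = 43.

43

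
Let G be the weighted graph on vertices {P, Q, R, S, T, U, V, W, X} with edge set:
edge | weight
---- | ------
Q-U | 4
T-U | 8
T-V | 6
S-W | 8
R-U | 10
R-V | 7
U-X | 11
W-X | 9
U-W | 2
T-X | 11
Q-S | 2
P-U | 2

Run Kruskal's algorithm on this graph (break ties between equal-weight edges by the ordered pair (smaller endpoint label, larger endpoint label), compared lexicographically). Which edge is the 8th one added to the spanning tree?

W-X

Kruskal: consider edges lightest-first.
P-U (2): add — endpoints in different components.
Q-S (2): add — endpoints in different components.
U-W (2): add — endpoints in different components.
Q-U (4): add — endpoints in different components.
T-V (6): add — endpoints in different components.
R-V (7): add — endpoints in different components.
S-W (8): skip — S and W already connected.
T-U (8): add — endpoints in different components.
W-X (9): add — endpoints in different components.
The 8th edge added is W-X.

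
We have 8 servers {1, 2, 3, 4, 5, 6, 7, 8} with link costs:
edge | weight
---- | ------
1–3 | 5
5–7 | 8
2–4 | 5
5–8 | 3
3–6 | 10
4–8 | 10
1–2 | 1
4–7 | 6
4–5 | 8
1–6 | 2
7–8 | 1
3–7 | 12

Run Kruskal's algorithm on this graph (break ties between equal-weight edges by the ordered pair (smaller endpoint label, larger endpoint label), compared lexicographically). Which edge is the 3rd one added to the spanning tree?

Sort edges by weight, then run Kruskal:
1–2 (1): add — endpoints in different components.
7–8 (1): add — endpoints in different components.
1–6 (2): add — endpoints in different components.
5–8 (3): add — endpoints in different components.
1–3 (5): add — endpoints in different components.
2–4 (5): add — endpoints in different components.
4–7 (6): add — endpoints in different components.
The 3rd edge added is 1–6.

1-6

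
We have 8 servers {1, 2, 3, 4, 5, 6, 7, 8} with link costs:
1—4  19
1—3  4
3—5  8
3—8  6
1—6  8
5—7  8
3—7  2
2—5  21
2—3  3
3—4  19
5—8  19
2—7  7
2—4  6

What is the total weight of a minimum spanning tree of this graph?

37

Prim, starting at 8.
Step 1: cheapest edge leaving the tree is 3—8 (6); add 3.
Step 2: cheapest edge leaving the tree is 3—7 (2); add 7.
Step 3: cheapest edge leaving the tree is 2—3 (3); add 2.
Step 4: cheapest edge leaving the tree is 1—3 (4); add 1.
Step 5: cheapest edge leaving the tree is 2—4 (6); add 4.
Step 6: cheapest edge leaving the tree is 3—5 (8); add 5.
Step 7: cheapest edge leaving the tree is 1—6 (8); add 6.
MST edges: 3—8, 3—7, 2—3, 1—3, 2—4, 3—5, 1—6; total weight 6+2+3+4+6+8+8 = 37.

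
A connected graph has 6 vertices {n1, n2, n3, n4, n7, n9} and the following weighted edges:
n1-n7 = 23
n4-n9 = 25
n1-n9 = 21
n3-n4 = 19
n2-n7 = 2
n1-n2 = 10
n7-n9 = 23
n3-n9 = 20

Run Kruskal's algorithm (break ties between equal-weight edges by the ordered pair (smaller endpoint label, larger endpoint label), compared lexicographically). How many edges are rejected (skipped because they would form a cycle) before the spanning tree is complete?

Kruskal's algorithm — process edges by increasing weight (ties by edge label):
n2-n7 (2): add. Components now {n1} {n2,n7} {n4} {n9} {n3}
n1-n2 (10): add. Components now {n1,n2,n7} {n4} {n9} {n3}
n3-n4 (19): add. Components now {n1,n2,n7} {n3,n4} {n9}
n3-n9 (20): add. Components now {n1,n2,n7} {n3,n4,n9}
n1-n9 (21): add. Components now {n1,n2,n3,n4,n7,n9}
Edges rejected before the tree was complete: 0.

0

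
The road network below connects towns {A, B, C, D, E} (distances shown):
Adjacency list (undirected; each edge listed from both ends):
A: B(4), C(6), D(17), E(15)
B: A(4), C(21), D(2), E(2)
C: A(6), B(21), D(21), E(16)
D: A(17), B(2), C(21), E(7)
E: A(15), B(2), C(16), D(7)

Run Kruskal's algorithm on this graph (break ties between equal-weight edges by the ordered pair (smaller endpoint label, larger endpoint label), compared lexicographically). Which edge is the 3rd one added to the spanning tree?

A-B

Kruskal: consider edges lightest-first.
B D (2): add. Components now {A} {B,D} {C} {E}
B E (2): add. Components now {A} {B,D,E} {C}
A B (4): add. Components now {A,B,D,E} {C}
A C (6): add. Components now {A,B,C,D,E}
The 3rd edge added is A B.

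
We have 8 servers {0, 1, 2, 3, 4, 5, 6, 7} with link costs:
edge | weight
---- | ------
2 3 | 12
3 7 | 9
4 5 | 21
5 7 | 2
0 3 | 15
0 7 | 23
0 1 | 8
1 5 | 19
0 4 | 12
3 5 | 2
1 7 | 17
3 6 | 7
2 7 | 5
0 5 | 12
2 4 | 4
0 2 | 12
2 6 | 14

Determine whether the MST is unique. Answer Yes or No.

Kruskal: consider edges lightest-first.
3 5 (2): add — endpoints in different components.
5 7 (2): add — endpoints in different components.
2 4 (4): add — endpoints in different components.
2 7 (5): add — endpoints in different components.
3 6 (7): add — endpoints in different components.
0 1 (8): add — endpoints in different components.
3 7 (9): skip — 3 and 7 already connected.
0 2 (12): add — endpoints in different components.
Non-tree edge 0 5 has weight 12, equal to the heaviest edge on its tree cycle — swapping gives another MST of the same weight. Not unique.

No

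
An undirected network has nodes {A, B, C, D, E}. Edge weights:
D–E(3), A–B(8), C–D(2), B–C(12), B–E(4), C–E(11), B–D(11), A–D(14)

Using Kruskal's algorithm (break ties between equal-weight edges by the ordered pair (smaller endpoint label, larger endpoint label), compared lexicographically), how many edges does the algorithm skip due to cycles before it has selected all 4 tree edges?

Kruskal: consider edges lightest-first.
C–D (2): add. Components now {A} {B} {C,D} {E}
D–E (3): add. Components now {A} {B} {C,D,E}
B–E (4): add. Components now {A} {B,C,D,E}
A–B (8): add. Components now {A,B,C,D,E}
Edges rejected before the tree was complete: 0.

0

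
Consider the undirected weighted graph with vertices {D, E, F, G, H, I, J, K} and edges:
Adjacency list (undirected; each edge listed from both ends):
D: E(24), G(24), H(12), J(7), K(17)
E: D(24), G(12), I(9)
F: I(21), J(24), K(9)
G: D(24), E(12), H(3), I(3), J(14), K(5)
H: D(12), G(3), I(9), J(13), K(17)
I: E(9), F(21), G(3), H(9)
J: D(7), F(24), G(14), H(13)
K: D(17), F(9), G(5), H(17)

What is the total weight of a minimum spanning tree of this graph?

48

Kruskal: consider edges lightest-first.
G–H (3): add — endpoints in different components.
G–I (3): add — endpoints in different components.
G–K (5): add — endpoints in different components.
D–J (7): add — endpoints in different components.
E–I (9): add — endpoints in different components.
F–K (9): add — endpoints in different components.
H–I (9): skip — H and I already connected.
D–H (12): add — endpoints in different components.
MST edges: G–H, G–I, G–K, D–J, E–I, F–K, D–H; total weight 3+3+5+7+9+9+12 = 48.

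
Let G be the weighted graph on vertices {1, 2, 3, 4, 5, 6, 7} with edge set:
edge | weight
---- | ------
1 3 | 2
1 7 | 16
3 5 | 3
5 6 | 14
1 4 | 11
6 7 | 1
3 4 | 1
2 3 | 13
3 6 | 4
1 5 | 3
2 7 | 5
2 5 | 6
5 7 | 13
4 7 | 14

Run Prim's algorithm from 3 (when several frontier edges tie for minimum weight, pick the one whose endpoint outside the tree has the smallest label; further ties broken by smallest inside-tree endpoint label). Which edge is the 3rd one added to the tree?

1-5

Prim, starting at 3.
Step 1: frontier [3 4 1, 1 3 2, 3 5 3, 3 6 4, 2 3 13] → take 3 4 (1); add 4.
Step 2: frontier [1 3 2, 3 5 3, 3 6 4, 2 3 13, 1 4 11, 4 7 14] → take 1 3 (2); add 1.
Step 3: frontier [1 5 3, 1 7 16, 3 5 3, 3 6 4, 2 3 13, 4 7 14] → take 1 5 (3); add 5.
Step 4: frontier [1 7 16, 3 6 4, 2 3 13, 4 7 14, 2 5 6, 5 7 13, 5 6 14] → take 3 6 (4); add 6.
Step 5: frontier [1 7 16, 2 3 13, 4 7 14, 2 5 6, 5 7 13, 6 7 1] → take 6 7 (1); add 7.
Step 6: frontier [2 3 13, 2 5 6, 2 7 5] → take 2 7 (5); add 2.
The 3rd edge added is 1 5.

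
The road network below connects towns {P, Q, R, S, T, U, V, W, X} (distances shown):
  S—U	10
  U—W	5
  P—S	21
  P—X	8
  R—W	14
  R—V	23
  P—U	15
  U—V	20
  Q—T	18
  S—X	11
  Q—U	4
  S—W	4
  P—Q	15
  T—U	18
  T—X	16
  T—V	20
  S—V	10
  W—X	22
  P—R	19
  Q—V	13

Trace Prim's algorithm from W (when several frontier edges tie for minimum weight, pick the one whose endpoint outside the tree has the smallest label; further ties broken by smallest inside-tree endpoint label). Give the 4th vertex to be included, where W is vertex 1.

Grow the tree from W using Prim:
Step 1: cheapest edge leaving the tree is S—W (4); add S.
Step 2: cheapest edge leaving the tree is U—W (5); add U.
Step 3: cheapest edge leaving the tree is Q—U (4); add Q.
Step 4: cheapest edge leaving the tree is S—V (10); add V.
Step 5: cheapest edge leaving the tree is S—X (11); add X.
Step 6: cheapest edge leaving the tree is P—X (8); add P.
Step 7: cheapest edge leaving the tree is R—W (14); add R.
Step 8: cheapest edge leaving the tree is T—X (16); add T.
Vertex order: W, S, U, Q, V, X, P, R, T. The 4th vertex is Q.

Q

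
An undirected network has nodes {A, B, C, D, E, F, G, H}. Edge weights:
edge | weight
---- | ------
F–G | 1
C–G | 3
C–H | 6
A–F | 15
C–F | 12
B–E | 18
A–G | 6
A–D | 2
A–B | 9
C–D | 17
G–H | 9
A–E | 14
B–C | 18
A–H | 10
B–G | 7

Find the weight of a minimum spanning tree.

Prim's algorithm from G:
Step 1: cheapest edge leaving the tree is F–G (1); add F.
Step 2: cheapest edge leaving the tree is C–G (3); add C.
Step 3: cheapest edge leaving the tree is A–G (6); add A.
Step 4: cheapest edge leaving the tree is A–D (2); add D.
Step 5: cheapest edge leaving the tree is C–H (6); add H.
Step 6: cheapest edge leaving the tree is B–G (7); add B.
Step 7: cheapest edge leaving the tree is A–E (14); add E.
MST edges: F–G, C–G, A–G, A–D, C–H, B–G, A–E; total weight 1+3+6+2+6+7+14 = 39.

39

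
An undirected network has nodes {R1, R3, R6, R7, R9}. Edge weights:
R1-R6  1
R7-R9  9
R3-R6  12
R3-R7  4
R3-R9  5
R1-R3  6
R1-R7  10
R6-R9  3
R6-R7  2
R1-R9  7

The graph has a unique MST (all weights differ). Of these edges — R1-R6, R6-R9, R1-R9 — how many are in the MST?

2

Sort edges by weight, then run Kruskal:
R1-R6 (1): add — endpoints in different components.
R6-R7 (2): add — endpoints in different components.
R6-R9 (3): add — endpoints in different components.
R3-R7 (4): add — endpoints in different components.
MST edge set: {R1-R6, R6-R7, R6-R9, R3-R7}.
Of the listed edges, {R1-R6, R6-R9} are in the MST → 2.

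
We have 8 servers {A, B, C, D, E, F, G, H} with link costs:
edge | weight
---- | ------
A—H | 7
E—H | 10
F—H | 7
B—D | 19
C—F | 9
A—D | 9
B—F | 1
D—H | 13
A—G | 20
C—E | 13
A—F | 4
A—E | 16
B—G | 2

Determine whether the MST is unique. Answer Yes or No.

No

Kruskal: consider edges lightest-first.
B—F (1): add — endpoints in different components.
B—G (2): add — endpoints in different components.
A—F (4): add — endpoints in different components.
A—H (7): add — endpoints in different components.
F—H (7): skip — F and H already connected.
A—D (9): add — endpoints in different components.
C—F (9): add — endpoints in different components.
E—H (10): add — endpoints in different components.
Non-tree edge F—H has weight 7, equal to the heaviest edge on its tree cycle — swapping gives another MST of the same weight. Not unique.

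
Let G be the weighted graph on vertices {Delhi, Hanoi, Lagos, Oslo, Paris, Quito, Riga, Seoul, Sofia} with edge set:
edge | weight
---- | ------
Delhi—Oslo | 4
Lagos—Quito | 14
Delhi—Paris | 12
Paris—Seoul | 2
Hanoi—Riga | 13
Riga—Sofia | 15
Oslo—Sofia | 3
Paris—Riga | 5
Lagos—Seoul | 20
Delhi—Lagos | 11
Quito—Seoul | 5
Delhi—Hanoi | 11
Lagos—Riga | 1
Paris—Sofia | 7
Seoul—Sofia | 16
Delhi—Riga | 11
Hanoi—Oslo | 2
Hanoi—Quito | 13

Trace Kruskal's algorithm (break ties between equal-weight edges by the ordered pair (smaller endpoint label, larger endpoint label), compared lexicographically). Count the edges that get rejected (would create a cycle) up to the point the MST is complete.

Kruskal: consider edges lightest-first.
Lagos—Riga (1): add — endpoints in different components.
Hanoi—Oslo (2): add — endpoints in different components.
Paris—Seoul (2): add — endpoints in different components.
Oslo—Sofia (3): add — endpoints in different components.
Delhi—Oslo (4): add — endpoints in different components.
Paris—Riga (5): add — endpoints in different components.
Quito—Seoul (5): add — endpoints in different components.
Paris—Sofia (7): add — endpoints in different components.
Edges rejected before the tree was complete: 0.

0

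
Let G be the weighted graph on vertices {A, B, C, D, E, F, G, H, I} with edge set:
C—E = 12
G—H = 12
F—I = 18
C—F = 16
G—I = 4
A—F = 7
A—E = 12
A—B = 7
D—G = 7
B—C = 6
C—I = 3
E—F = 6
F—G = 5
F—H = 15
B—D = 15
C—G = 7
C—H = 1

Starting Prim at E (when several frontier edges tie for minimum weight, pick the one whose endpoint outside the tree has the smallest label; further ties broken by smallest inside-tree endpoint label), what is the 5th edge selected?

Prim, starting at E.
Step 1: cheapest edge leaving the tree is E—F (6); add F.
Step 2: cheapest edge leaving the tree is F—G (5); add G.
Step 3: cheapest edge leaving the tree is G—I (4); add I.
Step 4: cheapest edge leaving the tree is C—I (3); add C.
Step 5: cheapest edge leaving the tree is C—H (1); add H.
Step 6: cheapest edge leaving the tree is B—C (6); add B.
Step 7: cheapest edge leaving the tree is A—B (7); add A.
Step 8: cheapest edge leaving the tree is D—G (7); add D.
The 5th edge added is C—H.

C-H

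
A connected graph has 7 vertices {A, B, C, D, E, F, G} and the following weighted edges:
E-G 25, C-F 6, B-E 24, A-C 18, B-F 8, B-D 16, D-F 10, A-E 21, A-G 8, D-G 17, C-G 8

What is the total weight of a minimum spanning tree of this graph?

Grow the tree from G using Prim:
Step 1: frontier [A-G 8, C-G 8, D-G 17, E-G 25] → take A-G (8); add A.
Step 2: frontier [A-C 18, A-E 21, C-G 8, D-G 17, E-G 25] → take C-G (8); add C.
Step 3: frontier [A-E 21, C-F 6, D-G 17, E-G 25] → take C-F (6); add F.
Step 4: frontier [A-E 21, B-F 8, D-F 10, D-G 17, E-G 25] → take B-F (8); add B.
Step 5: frontier [A-E 21, B-D 16, B-E 24, D-F 10, D-G 17, E-G 25] → take D-F (10); add D.
Step 6: frontier [A-E 21, B-E 24, E-G 25] → take A-E (21); add E.
MST edges: A-G, C-G, C-F, B-F, D-F, A-E; total weight 8+8+6+8+10+21 = 61.

61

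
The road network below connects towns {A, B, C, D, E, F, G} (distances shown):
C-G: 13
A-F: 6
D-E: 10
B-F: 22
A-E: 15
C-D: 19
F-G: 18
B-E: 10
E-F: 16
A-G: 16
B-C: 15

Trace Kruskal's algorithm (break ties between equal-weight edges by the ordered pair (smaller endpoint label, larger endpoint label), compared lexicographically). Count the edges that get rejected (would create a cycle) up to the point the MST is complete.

0

Sort edges by weight, then run Kruskal:
A-F (6): add. Components now {A,F} {B} {C} {D} {E} {G}
B-E (10): add. Components now {A,F} {B,E} {C} {D} {G}
D-E (10): add. Components now {A,F} {B,D,E} {C} {G}
C-G (13): add. Components now {A,F} {B,D,E} {C,G}
A-E (15): add. Components now {A,B,D,E,F} {C,G}
B-C (15): add. Components now {A,B,C,D,E,F,G}
Edges rejected before the tree was complete: 0.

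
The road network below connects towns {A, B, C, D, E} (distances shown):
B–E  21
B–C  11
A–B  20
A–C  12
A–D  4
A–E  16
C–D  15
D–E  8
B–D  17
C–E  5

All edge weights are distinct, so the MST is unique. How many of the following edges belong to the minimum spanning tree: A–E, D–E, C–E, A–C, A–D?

Sort edges by weight, then run Kruskal:
A–D (4): add. Components now {A,D} {B} {C} {E}
C–E (5): add. Components now {A,D} {B} {C,E}
D–E (8): add. Components now {A,C,D,E} {B}
B–C (11): add. Components now {A,B,C,D,E}
MST edge set: {A–D, C–E, D–E, B–C}.
Of the listed edges, {D–E, C–E, A–D} are in the MST → 3.

3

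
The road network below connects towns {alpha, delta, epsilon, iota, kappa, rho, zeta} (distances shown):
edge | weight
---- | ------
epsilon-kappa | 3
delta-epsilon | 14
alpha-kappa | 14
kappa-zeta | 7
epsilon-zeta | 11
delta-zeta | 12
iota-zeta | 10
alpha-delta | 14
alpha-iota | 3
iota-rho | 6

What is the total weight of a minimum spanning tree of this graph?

41

Prim, starting at zeta.
Step 1: frontier [kappa-zeta 7, iota-zeta 10, epsilon-zeta 11, delta-zeta 12] → take kappa-zeta (7); add kappa.
Step 2: frontier [epsilon-kappa 3, alpha-kappa 14, iota-zeta 10, epsilon-zeta 11, delta-zeta 12] → take epsilon-kappa (3); add epsilon.
Step 3: frontier [delta-epsilon 14, alpha-kappa 14, iota-zeta 10, delta-zeta 12] → take iota-zeta (10); add iota.
Step 4: frontier [delta-epsilon 14, alpha-iota 3, iota-rho 6, alpha-kappa 14, delta-zeta 12] → take alpha-iota (3); add alpha.
Step 5: frontier [alpha-delta 14, delta-epsilon 14, iota-rho 6, delta-zeta 12] → take iota-rho (6); add rho.
Step 6: frontier [alpha-delta 14, delta-epsilon 14, delta-zeta 12] → take delta-zeta (12); add delta.
MST edges: kappa-zeta, epsilon-kappa, iota-zeta, alpha-iota, iota-rho, delta-zeta; total weight 7+3+10+3+6+12 = 41.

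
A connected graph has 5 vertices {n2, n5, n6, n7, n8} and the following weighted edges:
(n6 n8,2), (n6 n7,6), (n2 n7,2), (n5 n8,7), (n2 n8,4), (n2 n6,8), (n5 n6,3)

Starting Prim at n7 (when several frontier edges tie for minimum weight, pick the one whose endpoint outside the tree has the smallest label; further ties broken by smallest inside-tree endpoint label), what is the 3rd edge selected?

n6-n8

Prim's algorithm from n7:
Step 1: frontier [n2 n7 2, n6 n7 6] → take n2 n7 (2); add n2.
Step 2: frontier [n2 n8 4, n2 n6 8, n6 n7 6] → take n2 n8 (4); add n8.
Step 3: frontier [n2 n6 8, n6 n7 6, n6 n8 2, n5 n8 7] → take n6 n8 (2); add n6.
Step 4: frontier [n5 n6 3, n5 n8 7] → take n5 n6 (3); add n5.
The 3rd edge added is n6 n8.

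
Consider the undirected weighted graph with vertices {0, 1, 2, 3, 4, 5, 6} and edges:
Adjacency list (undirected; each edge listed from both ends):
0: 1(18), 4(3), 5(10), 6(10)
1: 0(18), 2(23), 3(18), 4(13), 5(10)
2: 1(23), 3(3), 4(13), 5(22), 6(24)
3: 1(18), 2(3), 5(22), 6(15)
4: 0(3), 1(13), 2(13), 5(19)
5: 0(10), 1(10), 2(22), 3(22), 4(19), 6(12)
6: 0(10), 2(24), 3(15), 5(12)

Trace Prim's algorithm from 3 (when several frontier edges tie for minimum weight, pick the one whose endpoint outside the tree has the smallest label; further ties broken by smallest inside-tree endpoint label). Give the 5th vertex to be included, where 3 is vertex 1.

Prim, starting at 3.
Step 1: cheapest edge leaving the tree is 2-3 (3); add 2.
Step 2: cheapest edge leaving the tree is 2-4 (13); add 4.
Step 3: cheapest edge leaving the tree is 0-4 (3); add 0.
Step 4: cheapest edge leaving the tree is 0-5 (10); add 5.
Step 5: cheapest edge leaving the tree is 1-5 (10); add 1.
Step 6: cheapest edge leaving the tree is 0-6 (10); add 6.
Vertex order: 3, 2, 4, 0, 5, 1, 6. The 5th vertex is 5.

5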